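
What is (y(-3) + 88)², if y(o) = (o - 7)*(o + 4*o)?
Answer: 56644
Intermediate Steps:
y(o) = 5*o*(-7 + o) (y(o) = (-7 + o)*(5*o) = 5*o*(-7 + o))
(y(-3) + 88)² = (5*(-3)*(-7 - 3) + 88)² = (5*(-3)*(-10) + 88)² = (150 + 88)² = 238² = 56644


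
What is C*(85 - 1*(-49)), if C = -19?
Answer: -2546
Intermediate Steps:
C*(85 - 1*(-49)) = -19*(85 - 1*(-49)) = -19*(85 + 49) = -19*134 = -2546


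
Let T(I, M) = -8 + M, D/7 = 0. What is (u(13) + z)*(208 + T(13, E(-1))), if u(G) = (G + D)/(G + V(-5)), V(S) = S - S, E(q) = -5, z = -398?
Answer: -77415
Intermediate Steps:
D = 0 (D = 7*0 = 0)
V(S) = 0
u(G) = 1 (u(G) = (G + 0)/(G + 0) = G/G = 1)
(u(13) + z)*(208 + T(13, E(-1))) = (1 - 398)*(208 + (-8 - 5)) = -397*(208 - 13) = -397*195 = -77415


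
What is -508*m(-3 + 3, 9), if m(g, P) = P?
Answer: -4572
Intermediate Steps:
-508*m(-3 + 3, 9) = -508*9 = -4572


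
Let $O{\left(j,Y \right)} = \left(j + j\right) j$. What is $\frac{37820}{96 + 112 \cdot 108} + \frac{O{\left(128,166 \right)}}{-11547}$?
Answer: $\frac{3100007}{11731752} \approx 0.26424$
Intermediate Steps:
$O{\left(j,Y \right)} = 2 j^{2}$ ($O{\left(j,Y \right)} = 2 j j = 2 j^{2}$)
$\frac{37820}{96 + 112 \cdot 108} + \frac{O{\left(128,166 \right)}}{-11547} = \frac{37820}{96 + 112 \cdot 108} + \frac{2 \cdot 128^{2}}{-11547} = \frac{37820}{96 + 12096} + 2 \cdot 16384 \left(- \frac{1}{11547}\right) = \frac{37820}{12192} + 32768 \left(- \frac{1}{11547}\right) = 37820 \cdot \frac{1}{12192} - \frac{32768}{11547} = \frac{9455}{3048} - \frac{32768}{11547} = \frac{3100007}{11731752}$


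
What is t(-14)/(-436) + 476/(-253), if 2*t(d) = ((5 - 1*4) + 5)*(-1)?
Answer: -206777/110308 ≈ -1.8745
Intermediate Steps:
t(d) = -3 (t(d) = (((5 - 1*4) + 5)*(-1))/2 = (((5 - 4) + 5)*(-1))/2 = ((1 + 5)*(-1))/2 = (6*(-1))/2 = (½)*(-6) = -3)
t(-14)/(-436) + 476/(-253) = -3/(-436) + 476/(-253) = -3*(-1/436) + 476*(-1/253) = 3/436 - 476/253 = -206777/110308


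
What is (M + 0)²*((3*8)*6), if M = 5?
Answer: 3600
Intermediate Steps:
(M + 0)²*((3*8)*6) = (5 + 0)²*((3*8)*6) = 5²*(24*6) = 25*144 = 3600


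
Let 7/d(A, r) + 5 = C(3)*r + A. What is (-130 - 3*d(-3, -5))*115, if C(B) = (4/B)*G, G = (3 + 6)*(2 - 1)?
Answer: -1014185/68 ≈ -14914.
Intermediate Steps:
G = 9 (G = 9*1 = 9)
C(B) = 36/B (C(B) = (4/B)*9 = 36/B)
d(A, r) = 7/(-5 + A + 12*r) (d(A, r) = 7/(-5 + ((36/3)*r + A)) = 7/(-5 + ((36*(1/3))*r + A)) = 7/(-5 + (12*r + A)) = 7/(-5 + (A + 12*r)) = 7/(-5 + A + 12*r))
(-130 - 3*d(-3, -5))*115 = (-130 - 21/(-5 - 3 + 12*(-5)))*115 = (-130 - 21/(-5 - 3 - 60))*115 = (-130 - 21/(-68))*115 = (-130 - 21*(-1)/68)*115 = (-130 - 3*(-7/68))*115 = (-130 + 21/68)*115 = -8819/68*115 = -1014185/68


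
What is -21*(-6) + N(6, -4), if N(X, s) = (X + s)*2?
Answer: 130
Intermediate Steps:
N(X, s) = 2*X + 2*s
-21*(-6) + N(6, -4) = -21*(-6) + (2*6 + 2*(-4)) = 126 + (12 - 8) = 126 + 4 = 130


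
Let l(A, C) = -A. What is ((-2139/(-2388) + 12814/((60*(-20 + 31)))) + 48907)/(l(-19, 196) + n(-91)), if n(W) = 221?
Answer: 6426113011/31521600 ≈ 203.86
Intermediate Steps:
((-2139/(-2388) + 12814/((60*(-20 + 31)))) + 48907)/(l(-19, 196) + n(-91)) = ((-2139/(-2388) + 12814/((60*(-20 + 31)))) + 48907)/(-1*(-19) + 221) = ((-2139*(-1/2388) + 12814/((60*11))) + 48907)/(19 + 221) = ((713/796 + 12814/660) + 48907)/240 = ((713/796 + 12814*(1/660)) + 48907)*(1/240) = ((713/796 + 6407/330) + 48907)*(1/240) = (2667631/131340 + 48907)*(1/240) = (6426113011/131340)*(1/240) = 6426113011/31521600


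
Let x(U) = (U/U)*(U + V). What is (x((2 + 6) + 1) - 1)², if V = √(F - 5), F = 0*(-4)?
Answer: (8 + I*√5)² ≈ 59.0 + 35.777*I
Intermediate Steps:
F = 0
V = I*√5 (V = √(0 - 5) = √(-5) = I*√5 ≈ 2.2361*I)
x(U) = U + I*√5 (x(U) = (U/U)*(U + I*√5) = 1*(U + I*√5) = U + I*√5)
(x((2 + 6) + 1) - 1)² = ((((2 + 6) + 1) + I*√5) - 1)² = (((8 + 1) + I*√5) - 1)² = ((9 + I*√5) - 1)² = (8 + I*√5)²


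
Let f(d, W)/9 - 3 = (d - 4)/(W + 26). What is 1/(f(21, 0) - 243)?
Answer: -26/5463 ≈ -0.0047593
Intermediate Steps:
f(d, W) = 27 + 9*(-4 + d)/(26 + W) (f(d, W) = 27 + 9*((d - 4)/(W + 26)) = 27 + 9*((-4 + d)/(26 + W)) = 27 + 9*(-4 + d)/(26 + W))
1/(f(21, 0) - 243) = 1/(9*(74 + 21 + 3*0)/(26 + 0) - 243) = 1/(9*(74 + 21 + 0)/26 - 243) = 1/(9*(1/26)*95 - 243) = 1/(855/26 - 243) = 1/(-5463/26) = -26/5463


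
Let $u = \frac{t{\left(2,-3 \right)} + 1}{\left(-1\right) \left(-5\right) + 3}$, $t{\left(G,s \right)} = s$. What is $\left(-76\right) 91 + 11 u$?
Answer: $- \frac{27675}{4} \approx -6918.8$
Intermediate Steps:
$u = - \frac{1}{4}$ ($u = \frac{-3 + 1}{\left(-1\right) \left(-5\right) + 3} = - \frac{2}{5 + 3} = - \frac{2}{8} = \left(-2\right) \frac{1}{8} = - \frac{1}{4} \approx -0.25$)
$\left(-76\right) 91 + 11 u = \left(-76\right) 91 + 11 \left(- \frac{1}{4}\right) = -6916 - \frac{11}{4} = - \frac{27675}{4}$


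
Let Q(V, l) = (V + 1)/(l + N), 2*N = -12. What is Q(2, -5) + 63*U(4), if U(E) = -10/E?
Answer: -3471/22 ≈ -157.77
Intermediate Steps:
N = -6 (N = (1/2)*(-12) = -6)
Q(V, l) = (1 + V)/(-6 + l) (Q(V, l) = (V + 1)/(l - 6) = (1 + V)/(-6 + l))
Q(2, -5) + 63*U(4) = (1 + 2)/(-6 - 5) + 63*(-10/4) = 3/(-11) + 63*(-10*1/4) = -1/11*3 + 63*(-5/2) = -3/11 - 315/2 = -3471/22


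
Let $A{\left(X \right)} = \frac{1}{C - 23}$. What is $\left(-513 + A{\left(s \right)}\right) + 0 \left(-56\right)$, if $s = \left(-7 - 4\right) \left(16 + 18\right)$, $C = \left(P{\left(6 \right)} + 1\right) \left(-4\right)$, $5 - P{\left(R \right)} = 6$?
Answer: $- \frac{11800}{23} \approx -513.04$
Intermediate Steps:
$P{\left(R \right)} = -1$ ($P{\left(R \right)} = 5 - 6 = -1$)
$C = 0$ ($C = \left(-1 + 1\right) \left(-4\right) = 0 \left(-4\right) = 0$)
$s = -374$ ($s = \left(-11\right) 34 = -374$)
$A{\left(X \right)} = - \frac{1}{23}$ ($A{\left(X \right)} = \frac{1}{0 - 23} = \frac{1}{-23} = - \frac{1}{23}$)
$\left(-513 + A{\left(s \right)}\right) + 0 \left(-56\right) = \left(-513 - \frac{1}{23}\right) + 0 \left(-56\right) = - \frac{11800}{23} + 0 = - \frac{11800}{23}$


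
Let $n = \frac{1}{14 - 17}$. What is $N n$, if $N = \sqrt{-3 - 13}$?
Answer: $- \frac{4 i}{3} \approx - 1.3333 i$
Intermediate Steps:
$n = - \frac{1}{3}$ ($n = \frac{1}{14 - 17} = \frac{1}{-3} = - \frac{1}{3} \approx -0.33333$)
$N = 4 i$ ($N = \sqrt{-16} = 4 i \approx 4.0 i$)
$N n = 4 i \left(- \frac{1}{3}\right) = - \frac{4 i}{3}$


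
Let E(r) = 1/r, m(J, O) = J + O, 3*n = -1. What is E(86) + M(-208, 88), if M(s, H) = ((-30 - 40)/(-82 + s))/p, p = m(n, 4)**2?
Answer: 8927/301774 ≈ 0.029582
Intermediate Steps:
n = -1/3 (n = (1/3)*(-1) = -1/3 ≈ -0.33333)
p = 121/9 (p = (-1/3 + 4)**2 = (11/3)**2 = 121/9 ≈ 13.444)
M(s, H) = -630/(121*(-82 + s)) (M(s, H) = ((-30 - 40)/(-82 + s))/(121/9) = -70/(-82 + s)*(9/121) = -630/(121*(-82 + s)))
E(86) + M(-208, 88) = 1/86 - 630/(-9922 + 121*(-208)) = 1/86 - 630/(-9922 - 25168) = 1/86 - 630/(-35090) = 1/86 - 630*(-1/35090) = 1/86 + 63/3509 = 8927/301774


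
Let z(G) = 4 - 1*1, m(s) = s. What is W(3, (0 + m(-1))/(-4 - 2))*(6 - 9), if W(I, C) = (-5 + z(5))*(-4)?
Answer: -24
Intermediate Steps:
z(G) = 3 (z(G) = 4 - 1 = 3)
W(I, C) = 8 (W(I, C) = (-5 + 3)*(-4) = -2*(-4) = 8)
W(3, (0 + m(-1))/(-4 - 2))*(6 - 9) = 8*(6 - 9) = 8*(-3) = -24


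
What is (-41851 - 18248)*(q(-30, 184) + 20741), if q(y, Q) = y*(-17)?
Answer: -1277163849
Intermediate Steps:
q(y, Q) = -17*y
(-41851 - 18248)*(q(-30, 184) + 20741) = (-41851 - 18248)*(-17*(-30) + 20741) = -60099*(510 + 20741) = -60099*21251 = -1277163849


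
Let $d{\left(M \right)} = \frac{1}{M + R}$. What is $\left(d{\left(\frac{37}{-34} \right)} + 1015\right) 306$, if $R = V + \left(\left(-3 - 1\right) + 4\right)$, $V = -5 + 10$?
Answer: $\frac{41318874}{133} \approx 3.1067 \cdot 10^{5}$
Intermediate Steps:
$V = 5$
$R = 5$ ($R = 5 + \left(\left(-3 - 1\right) + 4\right) = 5 + \left(-4 + 4\right) = 5 + 0 = 5$)
$d{\left(M \right)} = \frac{1}{5 + M}$ ($d{\left(M \right)} = \frac{1}{M + 5} = \frac{1}{5 + M}$)
$\left(d{\left(\frac{37}{-34} \right)} + 1015\right) 306 = \left(\frac{1}{5 + \frac{37}{-34}} + 1015\right) 306 = \left(\frac{1}{5 + 37 \left(- \frac{1}{34}\right)} + 1015\right) 306 = \left(\frac{1}{5 - \frac{37}{34}} + 1015\right) 306 = \left(\frac{1}{\frac{133}{34}} + 1015\right) 306 = \left(\frac{34}{133} + 1015\right) 306 = \frac{135029}{133} \cdot 306 = \frac{41318874}{133}$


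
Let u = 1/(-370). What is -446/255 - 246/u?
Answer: 23209654/255 ≈ 91018.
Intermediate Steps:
u = -1/370 ≈ -0.0027027
-446/255 - 246/u = -446/255 - 246/(-1/370) = -446*1/255 - 246*(-370) = -446/255 + 91020 = 23209654/255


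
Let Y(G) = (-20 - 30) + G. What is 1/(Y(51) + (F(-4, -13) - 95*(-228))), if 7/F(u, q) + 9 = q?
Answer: 22/476535 ≈ 4.6167e-5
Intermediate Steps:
F(u, q) = 7/(-9 + q)
Y(G) = -50 + G
1/(Y(51) + (F(-4, -13) - 95*(-228))) = 1/((-50 + 51) + (7/(-9 - 13) - 95*(-228))) = 1/(1 + (7/(-22) + 21660)) = 1/(1 + (7*(-1/22) + 21660)) = 1/(1 + (-7/22 + 21660)) = 1/(1 + 476513/22) = 1/(476535/22) = 22/476535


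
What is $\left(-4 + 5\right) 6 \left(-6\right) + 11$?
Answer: $-25$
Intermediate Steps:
$\left(-4 + 5\right) 6 \left(-6\right) + 11 = 1 \cdot 6 \left(-6\right) + 11 = 6 \left(-6\right) + 11 = -36 + 11 = -25$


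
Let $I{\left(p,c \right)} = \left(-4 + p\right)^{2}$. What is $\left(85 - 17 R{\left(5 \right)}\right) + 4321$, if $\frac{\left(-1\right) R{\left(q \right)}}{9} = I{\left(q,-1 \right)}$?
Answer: $4559$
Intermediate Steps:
$R{\left(q \right)} = - 9 \left(-4 + q\right)^{2}$
$\left(85 - 17 R{\left(5 \right)}\right) + 4321 = \left(85 - 17 \left(- 9 \left(-4 + 5\right)^{2}\right)\right) + 4321 = \left(85 - 17 \left(- 9 \cdot 1^{2}\right)\right) + 4321 = \left(85 - 17 \left(\left(-9\right) 1\right)\right) + 4321 = \left(85 - -153\right) + 4321 = \left(85 + 153\right) + 4321 = 238 + 4321 = 4559$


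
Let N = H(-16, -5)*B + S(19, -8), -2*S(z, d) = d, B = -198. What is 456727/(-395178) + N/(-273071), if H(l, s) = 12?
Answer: -123781536401/107911651638 ≈ -1.1471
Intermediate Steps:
S(z, d) = -d/2
N = -2372 (N = 12*(-198) - ½*(-8) = -2376 + 4 = -2372)
456727/(-395178) + N/(-273071) = 456727/(-395178) - 2372/(-273071) = 456727*(-1/395178) - 2372*(-1/273071) = -456727/395178 + 2372/273071 = -123781536401/107911651638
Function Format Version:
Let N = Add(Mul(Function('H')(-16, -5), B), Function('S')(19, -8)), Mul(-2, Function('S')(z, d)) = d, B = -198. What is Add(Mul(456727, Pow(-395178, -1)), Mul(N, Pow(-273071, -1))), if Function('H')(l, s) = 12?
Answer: Rational(-123781536401, 107911651638) ≈ -1.1471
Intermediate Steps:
Function('S')(z, d) = Mul(Rational(-1, 2), d)
N = -2372 (N = Add(Mul(12, -198), Mul(Rational(-1, 2), -8)) = Add(-2376, 4) = -2372)
Add(Mul(456727, Pow(-395178, -1)), Mul(N, Pow(-273071, -1))) = Add(Mul(456727, Pow(-395178, -1)), Mul(-2372, Pow(-273071, -1))) = Add(Mul(456727, Rational(-1, 395178)), Mul(-2372, Rational(-1, 273071))) = Add(Rational(-456727, 395178), Rational(2372, 273071)) = Rational(-123781536401, 107911651638)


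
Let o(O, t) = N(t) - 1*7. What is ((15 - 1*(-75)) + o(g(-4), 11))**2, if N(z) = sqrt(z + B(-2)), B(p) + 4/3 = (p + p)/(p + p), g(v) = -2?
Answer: 20699/3 + 664*sqrt(6)/3 ≈ 7441.8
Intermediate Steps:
B(p) = -1/3 (B(p) = -4/3 + (p + p)/(p + p) = -4/3 + (2*p)/((2*p)) = -4/3 + (2*p)*(1/(2*p)) = -4/3 + 1 = -1/3)
N(z) = sqrt(-1/3 + z) (N(z) = sqrt(z - 1/3) = sqrt(-1/3 + z))
o(O, t) = -7 + sqrt(-3 + 9*t)/3 (o(O, t) = sqrt(-3 + 9*t)/3 - 1*7 = sqrt(-3 + 9*t)/3 - 7 = -7 + sqrt(-3 + 9*t)/3)
((15 - 1*(-75)) + o(g(-4), 11))**2 = ((15 - 1*(-75)) + (-7 + sqrt(-3 + 9*11)/3))**2 = ((15 + 75) + (-7 + sqrt(-3 + 99)/3))**2 = (90 + (-7 + sqrt(96)/3))**2 = (90 + (-7 + (4*sqrt(6))/3))**2 = (90 + (-7 + 4*sqrt(6)/3))**2 = (83 + 4*sqrt(6)/3)**2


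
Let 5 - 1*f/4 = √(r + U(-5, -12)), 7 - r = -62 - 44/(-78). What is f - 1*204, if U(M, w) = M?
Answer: -184 - 4*√96486/39 ≈ -215.86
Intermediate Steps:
r = 2669/39 (r = 7 - (-62 - 44/(-78)) = 7 - (-62 - 44*(-1)/78) = 7 - (-62 - 1*(-22/39)) = 7 - (-62 + 22/39) = 7 - 1*(-2396/39) = 7 + 2396/39 = 2669/39 ≈ 68.436)
f = 20 - 4*√96486/39 (f = 20 - 4*√(2669/39 - 5) = 20 - 4*√96486/39 ≈ -11.859)
f - 1*204 = (20 - 4*√96486/39) - 1*204 = (20 - 4*√96486/39) - 204 = -184 - 4*√96486/39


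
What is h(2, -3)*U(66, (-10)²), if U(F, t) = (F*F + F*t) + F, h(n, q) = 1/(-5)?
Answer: -11022/5 ≈ -2204.4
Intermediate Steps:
h(n, q) = -⅕
U(F, t) = F + F² + F*t (U(F, t) = (F² + F*t) + F = F + F² + F*t)
h(2, -3)*U(66, (-10)²) = -66*(1 + 66 + (-10)²)/5 = -66*(1 + 66 + 100)/5 = -66*167/5 = -⅕*11022 = -11022/5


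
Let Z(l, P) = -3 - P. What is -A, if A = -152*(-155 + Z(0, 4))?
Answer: -24624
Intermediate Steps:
A = 24624 (A = -152*(-155 + (-3 - 1*4)) = -152*(-155 + (-3 - 4)) = -152*(-155 - 7) = -152*(-162) = 24624)
-A = -1*24624 = -24624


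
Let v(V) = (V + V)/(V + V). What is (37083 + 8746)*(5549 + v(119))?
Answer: 254350950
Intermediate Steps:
v(V) = 1 (v(V) = (2*V)/((2*V)) = (2*V)*(1/(2*V)) = 1)
(37083 + 8746)*(5549 + v(119)) = (37083 + 8746)*(5549 + 1) = 45829*5550 = 254350950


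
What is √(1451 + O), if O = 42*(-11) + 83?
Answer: 4*√67 ≈ 32.741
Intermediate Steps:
O = -379 (O = -462 + 83 = -379)
√(1451 + O) = √(1451 - 379) = √1072 = 4*√67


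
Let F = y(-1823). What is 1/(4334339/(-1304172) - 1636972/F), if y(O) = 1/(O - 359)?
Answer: 1304172/4658336624621149 ≈ 2.7997e-10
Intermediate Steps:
y(O) = 1/(-359 + O)
F = -1/2182 (F = 1/(-359 - 1823) = 1/(-2182) = -1/2182 ≈ -0.00045829)
1/(4334339/(-1304172) - 1636972/F) = 1/(4334339/(-1304172) - 1636972/(-1/2182)) = 1/(4334339*(-1/1304172) - 1636972*(-2182)) = 1/(-4334339/1304172 + 3571872904) = 1/(4658336624621149/1304172) = 1304172/4658336624621149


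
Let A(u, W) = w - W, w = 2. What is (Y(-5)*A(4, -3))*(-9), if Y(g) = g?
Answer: 225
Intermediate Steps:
A(u, W) = 2 - W
(Y(-5)*A(4, -3))*(-9) = -5*(2 - 1*(-3))*(-9) = -5*(2 + 3)*(-9) = -5*5*(-9) = -25*(-9) = 225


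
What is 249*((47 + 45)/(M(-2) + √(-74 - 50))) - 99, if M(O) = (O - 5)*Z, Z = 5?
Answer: -935331/1349 - 45816*I*√31/1349 ≈ -693.35 - 189.1*I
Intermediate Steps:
M(O) = -25 + 5*O (M(O) = (O - 5)*5 = (-5 + O)*5 = -25 + 5*O)
249*((47 + 45)/(M(-2) + √(-74 - 50))) - 99 = 249*((47 + 45)/((-25 + 5*(-2)) + √(-74 - 50))) - 99 = 249*(92/((-25 - 10) + √(-124))) - 99 = 249*(92/(-35 + 2*I*√31)) - 99 = 22908/(-35 + 2*I*√31) - 99 = -99 + 22908/(-35 + 2*I*√31)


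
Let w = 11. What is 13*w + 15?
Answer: 158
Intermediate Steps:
13*w + 15 = 13*11 + 15 = 143 + 15 = 158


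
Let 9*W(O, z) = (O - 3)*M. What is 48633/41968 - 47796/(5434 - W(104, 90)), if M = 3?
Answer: -121623357/15812176 ≈ -7.6917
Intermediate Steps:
W(O, z) = -1 + O/3 (W(O, z) = ((O - 3)*3)/9 = ((-3 + O)*3)/9 = (-9 + 3*O)/9 = -1 + O/3)
48633/41968 - 47796/(5434 - W(104, 90)) = 48633/41968 - 47796/(5434 - (-1 + (⅓)*104)) = 48633*(1/41968) - 47796/(5434 - (-1 + 104/3)) = 1131/976 - 47796/(5434 - 1*101/3) = 1131/976 - 47796/(5434 - 101/3) = 1131/976 - 47796/16201/3 = 1131/976 - 47796*3/16201 = 1131/976 - 143388/16201 = -121623357/15812176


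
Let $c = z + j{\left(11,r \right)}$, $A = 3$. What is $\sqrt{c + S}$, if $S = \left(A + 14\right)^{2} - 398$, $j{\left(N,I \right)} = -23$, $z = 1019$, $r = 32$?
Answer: $\sqrt{887} \approx 29.783$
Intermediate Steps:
$S = -109$ ($S = \left(3 + 14\right)^{2} - 398 = 17^{2} - 398 = 289 - 398 = -109$)
$c = 996$ ($c = 1019 - 23 = 996$)
$\sqrt{c + S} = \sqrt{996 - 109} = \sqrt{887}$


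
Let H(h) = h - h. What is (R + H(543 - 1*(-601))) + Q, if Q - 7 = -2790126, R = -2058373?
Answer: -4848492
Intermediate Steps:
Q = -2790119 (Q = 7 - 2790126 = -2790119)
H(h) = 0
(R + H(543 - 1*(-601))) + Q = (-2058373 + 0) - 2790119 = -2058373 - 2790119 = -4848492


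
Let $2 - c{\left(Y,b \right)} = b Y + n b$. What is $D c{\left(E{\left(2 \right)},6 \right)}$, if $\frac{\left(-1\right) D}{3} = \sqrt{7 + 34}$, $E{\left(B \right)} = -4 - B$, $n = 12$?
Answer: $102 \sqrt{41} \approx 653.12$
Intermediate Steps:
$c{\left(Y,b \right)} = 2 - 12 b - Y b$ ($c{\left(Y,b \right)} = 2 - \left(b Y + 12 b\right) = 2 - \left(Y b + 12 b\right) = 2 - \left(12 b + Y b\right) = 2 - 12 b - Y b$)
$D = - 3 \sqrt{41}$ ($D = - 3 \sqrt{7 + 34} = - 3 \sqrt{41} \approx -19.209$)
$D c{\left(E{\left(2 \right)},6 \right)} = - 3 \sqrt{41} \left(2 - 72 - \left(-4 - 2\right) 6\right) = - 3 \sqrt{41} \left(2 - 72 - \left(-6\right) 6\right) = - 3 \sqrt{41} \left(2 - 72 + 36\right) = - 3 \sqrt{41} \left(-34\right) = 102 \sqrt{41}$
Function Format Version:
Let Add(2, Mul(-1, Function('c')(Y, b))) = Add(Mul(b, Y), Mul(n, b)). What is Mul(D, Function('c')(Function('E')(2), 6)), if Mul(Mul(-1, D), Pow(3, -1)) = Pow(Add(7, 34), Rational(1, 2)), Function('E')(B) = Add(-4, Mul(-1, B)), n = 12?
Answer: Mul(102, Pow(41, Rational(1, 2))) ≈ 653.12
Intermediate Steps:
Function('c')(Y, b) = Add(2, Mul(-12, b), Mul(-1, Y, b)) (Function('c')(Y, b) = Add(2, Mul(-1, Add(Mul(b, Y), Mul(12, b)))) = Add(2, Mul(-1, Add(Mul(Y, b), Mul(12, b)))) = Add(2, Mul(-1, Add(Mul(12, b), Mul(Y, b)))) = Add(2, Add(Mul(-12, b), Mul(-1, Y, b))) = Add(2, Mul(-12, b), Mul(-1, Y, b)))
D = Mul(-3, Pow(41, Rational(1, 2))) (D = Mul(-3, Pow(Add(7, 34), Rational(1, 2))) = Mul(-3, Pow(41, Rational(1, 2))) ≈ -19.209)
Mul(D, Function('c')(Function('E')(2), 6)) = Mul(Mul(-3, Pow(41, Rational(1, 2))), Add(2, Mul(-12, 6), Mul(-1, Add(-4, Mul(-1, 2)), 6))) = Mul(Mul(-3, Pow(41, Rational(1, 2))), Add(2, -72, Mul(-1, Add(-4, -2), 6))) = Mul(Mul(-3, Pow(41, Rational(1, 2))), Add(2, -72, Mul(-1, -6, 6))) = Mul(Mul(-3, Pow(41, Rational(1, 2))), Add(2, -72, 36)) = Mul(Mul(-3, Pow(41, Rational(1, 2))), -34) = Mul(102, Pow(41, Rational(1, 2)))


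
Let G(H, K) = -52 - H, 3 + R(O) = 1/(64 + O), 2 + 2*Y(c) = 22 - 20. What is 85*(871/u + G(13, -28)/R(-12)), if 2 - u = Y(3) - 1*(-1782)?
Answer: 19996743/11036 ≈ 1812.0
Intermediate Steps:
Y(c) = 0 (Y(c) = -1 + (22 - 20)/2 = -1 + (½)*2 = -1 + 1 = 0)
R(O) = -3 + 1/(64 + O)
u = -1780 (u = 2 - (0 - 1*(-1782)) = 2 - (0 + 1782) = 2 - 1*1782 = 2 - 1782 = -1780)
85*(871/u + G(13, -28)/R(-12)) = 85*(871/(-1780) + (-52 - 1*13)/(((-191 - 3*(-12))/(64 - 12)))) = 85*(871*(-1/1780) + (-52 - 13)/(((-191 + 36)/52))) = 85*(-871/1780 - 65/((1/52)*(-155))) = 85*(-871/1780 - 65/(-155/52)) = 85*(-871/1780 - 65*(-52/155)) = 85*(-871/1780 + 676/31) = 85*(1176279/55180) = 19996743/11036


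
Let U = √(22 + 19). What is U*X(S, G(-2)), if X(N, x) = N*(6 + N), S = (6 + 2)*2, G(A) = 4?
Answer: 352*√41 ≈ 2253.9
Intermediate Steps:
S = 16 (S = 8*2 = 16)
U = √41 ≈ 6.4031
U*X(S, G(-2)) = √41*(16*(6 + 16)) = √41*(16*22) = √41*352 = 352*√41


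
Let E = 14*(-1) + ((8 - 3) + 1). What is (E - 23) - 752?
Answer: -783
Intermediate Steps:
E = -8 (E = -14 + (5 + 1) = -14 + 6 = -8)
(E - 23) - 752 = (-8 - 23) - 752 = -31 - 752 = -783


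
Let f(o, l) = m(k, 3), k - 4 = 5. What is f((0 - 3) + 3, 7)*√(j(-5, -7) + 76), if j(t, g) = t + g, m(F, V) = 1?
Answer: 8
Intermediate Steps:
k = 9 (k = 4 + 5 = 9)
f(o, l) = 1
j(t, g) = g + t
f((0 - 3) + 3, 7)*√(j(-5, -7) + 76) = 1*√((-7 - 5) + 76) = 1*√(-12 + 76) = 1*√64 = 1*8 = 8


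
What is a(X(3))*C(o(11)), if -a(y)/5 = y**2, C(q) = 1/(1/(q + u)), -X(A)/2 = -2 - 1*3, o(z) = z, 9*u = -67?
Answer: -16000/9 ≈ -1777.8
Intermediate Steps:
u = -67/9 (u = (1/9)*(-67) = -67/9 ≈ -7.4444)
X(A) = 10 (X(A) = -2*(-2 - 1*3) = -2*(-2 - 3) = -2*(-5) = 10)
C(q) = -67/9 + q (C(q) = 1/(1/(q - 67/9)) = 1/(1/(-67/9 + q)) = -67/9 + q)
a(y) = -5*y**2
a(X(3))*C(o(11)) = (-5*10**2)*(-67/9 + 11) = -5*100*(32/9) = -500*32/9 = -16000/9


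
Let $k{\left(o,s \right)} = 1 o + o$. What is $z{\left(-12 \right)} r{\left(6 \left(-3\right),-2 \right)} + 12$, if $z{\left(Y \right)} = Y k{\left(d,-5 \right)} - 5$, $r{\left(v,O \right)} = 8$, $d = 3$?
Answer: $-604$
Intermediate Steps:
$k{\left(o,s \right)} = 2 o$ ($k{\left(o,s \right)} = o + o = 2 o$)
$z{\left(Y \right)} = -5 + 6 Y$ ($z{\left(Y \right)} = Y 2 \cdot 3 - 5 = Y 6 - 5 = 6 Y - 5 = -5 + 6 Y$)
$z{\left(-12 \right)} r{\left(6 \left(-3\right),-2 \right)} + 12 = \left(-5 + 6 \left(-12\right)\right) 8 + 12 = \left(-5 - 72\right) 8 + 12 = \left(-77\right) 8 + 12 = -616 + 12 = -604$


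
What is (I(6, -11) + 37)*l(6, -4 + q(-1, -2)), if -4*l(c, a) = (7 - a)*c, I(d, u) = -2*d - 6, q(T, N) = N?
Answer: -741/2 ≈ -370.50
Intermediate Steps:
I(d, u) = -6 - 2*d
l(c, a) = -c*(7 - a)/4 (l(c, a) = -(7 - a)*c/4 = -c*(7 - a)/4)
(I(6, -11) + 37)*l(6, -4 + q(-1, -2)) = ((-6 - 2*6) + 37)*((¼)*6*(-7 + (-4 - 2))) = ((-6 - 12) + 37)*((¼)*6*(-7 - 6)) = (-18 + 37)*((¼)*6*(-13)) = 19*(-39/2) = -741/2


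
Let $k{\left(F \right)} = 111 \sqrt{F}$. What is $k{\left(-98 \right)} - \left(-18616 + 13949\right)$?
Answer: $4667 + 777 i \sqrt{2} \approx 4667.0 + 1098.8 i$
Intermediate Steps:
$k{\left(-98 \right)} - \left(-18616 + 13949\right) = 111 \sqrt{-98} - \left(-18616 + 13949\right) = 111 \cdot 7 i \sqrt{2} - -4667 = 777 i \sqrt{2} + 4667 = 4667 + 777 i \sqrt{2}$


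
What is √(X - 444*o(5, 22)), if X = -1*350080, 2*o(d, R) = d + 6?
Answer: I*√352522 ≈ 593.74*I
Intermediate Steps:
o(d, R) = 3 + d/2 (o(d, R) = (d + 6)/2 = (6 + d)/2 = 3 + d/2)
X = -350080
√(X - 444*o(5, 22)) = √(-350080 - 444*(3 + (½)*5)) = √(-350080 - 444*(3 + 5/2)) = √(-350080 - 444*11/2) = √(-350080 - 2442) = √(-352522) = I*√352522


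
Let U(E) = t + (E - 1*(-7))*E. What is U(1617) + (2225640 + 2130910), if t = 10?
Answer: 6982568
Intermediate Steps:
U(E) = 10 + E*(7 + E) (U(E) = 10 + (E - 1*(-7))*E = 10 + (E + 7)*E = 10 + (7 + E)*E = 10 + E*(7 + E))
U(1617) + (2225640 + 2130910) = (10 + 1617² + 7*1617) + (2225640 + 2130910) = (10 + 2614689 + 11319) + 4356550 = 2626018 + 4356550 = 6982568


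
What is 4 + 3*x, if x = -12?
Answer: -32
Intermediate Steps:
4 + 3*x = 4 + 3*(-12) = 4 - 36 = -32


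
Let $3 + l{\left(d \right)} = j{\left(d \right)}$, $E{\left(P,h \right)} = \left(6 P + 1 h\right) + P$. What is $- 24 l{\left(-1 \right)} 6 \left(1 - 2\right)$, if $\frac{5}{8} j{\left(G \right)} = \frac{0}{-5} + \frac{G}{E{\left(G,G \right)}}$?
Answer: $- \frac{2016}{5} \approx -403.2$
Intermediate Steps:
$E{\left(P,h \right)} = h + 7 P$ ($E{\left(P,h \right)} = \left(6 P + h\right) + P = \left(h + 6 P\right) + P = h + 7 P$)
$j{\left(G \right)} = \frac{1}{5}$ ($j{\left(G \right)} = \frac{8 \left(\frac{0}{-5} + \frac{G}{G + 7 G}\right)}{5} = \frac{8 \left(0 \left(- \frac{1}{5}\right) + \frac{G}{8 G}\right)}{5} = \frac{8 \left(0 + G \frac{1}{8 G}\right)}{5} = \frac{8 \left(0 + \frac{1}{8}\right)}{5} = \frac{8}{5} \cdot \frac{1}{8} = \frac{1}{5}$)
$l{\left(d \right)} = - \frac{14}{5}$ ($l{\left(d \right)} = -3 + \frac{1}{5} = - \frac{14}{5}$)
$- 24 l{\left(-1 \right)} 6 \left(1 - 2\right) = \left(-24\right) \left(- \frac{14}{5}\right) 6 \left(1 - 2\right) = \frac{336 \cdot 6 \left(-1\right)}{5} = \frac{336}{5} \left(-6\right) = - \frac{2016}{5}$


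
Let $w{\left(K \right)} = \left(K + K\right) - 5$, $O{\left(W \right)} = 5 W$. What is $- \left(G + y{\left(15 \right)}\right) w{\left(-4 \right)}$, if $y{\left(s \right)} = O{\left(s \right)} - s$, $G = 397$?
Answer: $5941$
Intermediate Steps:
$w{\left(K \right)} = -5 + 2 K$ ($w{\left(K \right)} = 2 K - 5 = -5 + 2 K$)
$y{\left(s \right)} = 4 s$ ($y{\left(s \right)} = 5 s - s = 4 s$)
$- \left(G + y{\left(15 \right)}\right) w{\left(-4 \right)} = - \left(397 + 4 \cdot 15\right) \left(-5 + 2 \left(-4\right)\right) = - \left(397 + 60\right) \left(-5 - 8\right) = - 457 \left(-13\right) = \left(-1\right) \left(-5941\right) = 5941$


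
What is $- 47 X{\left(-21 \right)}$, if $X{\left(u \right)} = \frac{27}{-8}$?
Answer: $\frac{1269}{8} \approx 158.63$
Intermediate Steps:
$X{\left(u \right)} = - \frac{27}{8}$ ($X{\left(u \right)} = 27 \left(- \frac{1}{8}\right) = - \frac{27}{8}$)
$- 47 X{\left(-21 \right)} = \left(-47\right) \left(- \frac{27}{8}\right) = \frac{1269}{8}$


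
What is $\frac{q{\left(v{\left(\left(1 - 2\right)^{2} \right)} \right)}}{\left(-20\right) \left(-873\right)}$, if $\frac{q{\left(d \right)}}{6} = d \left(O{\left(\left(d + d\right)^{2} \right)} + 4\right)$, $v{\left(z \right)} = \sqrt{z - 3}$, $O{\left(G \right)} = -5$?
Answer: $- \frac{i \sqrt{2}}{2910} \approx - 0.00048598 i$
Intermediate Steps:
$v{\left(z \right)} = \sqrt{-3 + z}$
$q{\left(d \right)} = - 6 d$ ($q{\left(d \right)} = 6 d \left(-5 + 4\right) = 6 d \left(-1\right) = 6 \left(- d\right) = - 6 d$)
$\frac{q{\left(v{\left(\left(1 - 2\right)^{2} \right)} \right)}}{\left(-20\right) \left(-873\right)} = \frac{\left(-6\right) \sqrt{-3 + \left(1 - 2\right)^{2}}}{\left(-20\right) \left(-873\right)} = \frac{\left(-6\right) \sqrt{-3 + \left(-1\right)^{2}}}{17460} = - 6 \sqrt{-3 + 1} \cdot \frac{1}{17460} = - 6 \sqrt{-2} \cdot \frac{1}{17460} = - 6 i \sqrt{2} \cdot \frac{1}{17460} = - \frac{i \sqrt{2}}{2910}$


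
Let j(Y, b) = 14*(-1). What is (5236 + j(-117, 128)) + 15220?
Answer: 20442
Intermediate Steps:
j(Y, b) = -14
(5236 + j(-117, 128)) + 15220 = (5236 - 14) + 15220 = 5222 + 15220 = 20442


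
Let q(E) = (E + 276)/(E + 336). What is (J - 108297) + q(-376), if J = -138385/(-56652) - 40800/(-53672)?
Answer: -41159168643761/380078268 ≈ -1.0829e+5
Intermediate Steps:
q(E) = (276 + E)/(336 + E)
J = 1217350165/380078268 (J = -138385*(-1/56652) - 40800*(-1/53672) = 138385/56652 + 5100/6709 = 1217350165/380078268 ≈ 3.2029)
(J - 108297) + q(-376) = (1217350165/380078268 - 108297) + (276 - 376)/(336 - 376) = -41160118839431/380078268 - 100/(-40) = -41160118839431/380078268 - 1/40*(-100) = -41160118839431/380078268 + 5/2 = -41159168643761/380078268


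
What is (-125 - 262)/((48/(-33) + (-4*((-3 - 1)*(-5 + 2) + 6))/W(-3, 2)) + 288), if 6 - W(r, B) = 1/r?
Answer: -80883/57512 ≈ -1.4064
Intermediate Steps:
W(r, B) = 6 - 1/r
(-125 - 262)/((48/(-33) + (-4*((-3 - 1)*(-5 + 2) + 6))/W(-3, 2)) + 288) = (-125 - 262)/((48/(-33) + (-4*((-3 - 1)*(-5 + 2) + 6))/(6 - 1/(-3))) + 288) = -387/((48*(-1/33) + (-4*(-4*(-3) + 6))/(6 - 1*(-⅓))) + 288) = -387/((-16/11 + (-4*(12 + 6))/(6 + ⅓)) + 288) = -387/((-16/11 + (-4*18)/(19/3)) + 288) = -387/((-16/11 - 72*3/19) + 288) = -387/((-16/11 - 216/19) + 288) = -387/(-2680/209 + 288) = -387/57512/209 = -387*209/57512 = -80883/57512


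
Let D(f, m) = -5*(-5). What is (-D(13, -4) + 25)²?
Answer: 0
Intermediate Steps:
D(f, m) = 25
(-D(13, -4) + 25)² = (-1*25 + 25)² = (-25 + 25)² = 0² = 0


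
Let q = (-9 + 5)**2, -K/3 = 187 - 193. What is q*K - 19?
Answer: 269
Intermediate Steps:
K = 18 (K = -3*(187 - 193) = -3*(-6) = 18)
q = 16 (q = (-4)**2 = 16)
q*K - 19 = 16*18 - 19 = 288 - 19 = 269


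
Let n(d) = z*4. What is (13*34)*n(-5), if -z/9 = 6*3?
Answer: -286416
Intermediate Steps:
z = -162 (z = -54*3 = -9*18 = -162)
n(d) = -648 (n(d) = -162*4 = -648)
(13*34)*n(-5) = (13*34)*(-648) = 442*(-648) = -286416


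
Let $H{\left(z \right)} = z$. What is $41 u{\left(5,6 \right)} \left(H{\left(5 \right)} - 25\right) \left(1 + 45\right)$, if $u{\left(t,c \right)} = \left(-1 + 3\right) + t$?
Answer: $-264040$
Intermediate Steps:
$u{\left(t,c \right)} = 2 + t$
$41 u{\left(5,6 \right)} \left(H{\left(5 \right)} - 25\right) \left(1 + 45\right) = 41 \left(2 + 5\right) \left(5 - 25\right) \left(1 + 45\right) = 41 \cdot 7 \left(\left(-20\right) 46\right) = 287 \left(-920\right) = -264040$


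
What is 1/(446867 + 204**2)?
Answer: 1/488483 ≈ 2.0472e-6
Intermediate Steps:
1/(446867 + 204**2) = 1/(446867 + 41616) = 1/488483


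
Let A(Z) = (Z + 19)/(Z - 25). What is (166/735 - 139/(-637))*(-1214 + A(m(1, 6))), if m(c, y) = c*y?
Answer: -32658371/60515 ≈ -539.67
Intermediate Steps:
A(Z) = (19 + Z)/(-25 + Z)
(166/735 - 139/(-637))*(-1214 + A(m(1, 6))) = (166/735 - 139/(-637))*(-1214 + (19 + 1*6)/(-25 + 1*6)) = (166*(1/735) - 139*(-1/637))*(-1214 + (19 + 6)/(-25 + 6)) = (166/735 + 139/637)*(-1214 + 25/(-19)) = 4243*(-1214 - 1/19*25)/9555 = 4243*(-1214 - 25/19)/9555 = (4243/9555)*(-23091/19) = -32658371/60515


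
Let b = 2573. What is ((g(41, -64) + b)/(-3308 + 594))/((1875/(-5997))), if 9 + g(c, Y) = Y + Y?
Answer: 2434782/848125 ≈ 2.8708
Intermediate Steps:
g(c, Y) = -9 + 2*Y (g(c, Y) = -9 + (Y + Y) = -9 + 2*Y)
((g(41, -64) + b)/(-3308 + 594))/((1875/(-5997))) = (((-9 + 2*(-64)) + 2573)/(-3308 + 594))/((1875/(-5997))) = (((-9 - 128) + 2573)/(-2714))/((1875*(-1/5997))) = ((-137 + 2573)*(-1/2714))/(-625/1999) = (2436*(-1/2714))*(-1999/625) = -1218/1357*(-1999/625) = 2434782/848125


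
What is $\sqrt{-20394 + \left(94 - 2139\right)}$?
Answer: $i \sqrt{22439} \approx 149.8 i$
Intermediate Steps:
$\sqrt{-20394 + \left(94 - 2139\right)} = \sqrt{-20394 - 2045} = \sqrt{-22439} = i \sqrt{22439}$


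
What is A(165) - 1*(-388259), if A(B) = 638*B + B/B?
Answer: 493530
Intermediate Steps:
A(B) = 1 + 638*B (A(B) = 638*B + 1 = 1 + 638*B)
A(165) - 1*(-388259) = (1 + 638*165) - 1*(-388259) = (1 + 105270) + 388259 = 105271 + 388259 = 493530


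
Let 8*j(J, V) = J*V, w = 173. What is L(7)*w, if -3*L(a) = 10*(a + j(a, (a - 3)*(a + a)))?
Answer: -96880/3 ≈ -32293.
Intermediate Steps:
j(J, V) = J*V/8 (j(J, V) = (J*V)/8 = J*V/8)
L(a) = -10*a/3 - 5*a**2*(-3 + a)/6 (L(a) = -10*(a + a*((a - 3)*(a + a))/8)/3 = -10*(a + a*((-3 + a)*(2*a))/8)/3 = -10*(a + a*(2*a*(-3 + a))/8)/3 = -10*(a + a**2*(-3 + a)/4)/3 = -(10*a + 5*a**2*(-3 + a)/2)/3 = -10*a/3 - 5*a**2*(-3 + a)/6)
L(7)*w = ((5/6)*7*(-4 + 7*(3 - 1*7)))*173 = ((5/6)*7*(-4 + 7*(3 - 7)))*173 = ((5/6)*7*(-4 + 7*(-4)))*173 = ((5/6)*7*(-4 - 28))*173 = ((5/6)*7*(-32))*173 = -560/3*173 = -96880/3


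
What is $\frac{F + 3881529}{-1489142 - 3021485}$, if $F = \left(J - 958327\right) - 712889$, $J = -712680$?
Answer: $- \frac{1497633}{4510627} \approx -0.33202$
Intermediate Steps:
$F = -2383896$ ($F = \left(-712680 - 958327\right) - 712889 = -1671007 - 712889 = -2383896$)
$\frac{F + 3881529}{-1489142 - 3021485} = \frac{-2383896 + 3881529}{-1489142 - 3021485} = \frac{1497633}{-4510627} = 1497633 \left(- \frac{1}{4510627}\right) = - \frac{1497633}{4510627}$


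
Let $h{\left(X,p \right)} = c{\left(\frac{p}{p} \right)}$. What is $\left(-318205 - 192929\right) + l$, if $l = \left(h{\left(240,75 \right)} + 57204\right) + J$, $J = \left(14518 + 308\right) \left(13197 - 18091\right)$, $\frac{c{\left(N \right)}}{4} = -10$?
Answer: $-73012414$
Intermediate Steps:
$c{\left(N \right)} = -40$ ($c{\left(N \right)} = 4 \left(-10\right) = -40$)
$h{\left(X,p \right)} = -40$
$J = -72558444$ ($J = 14826 \left(-4894\right) = -72558444$)
$l = -72501280$ ($l = \left(-40 + 57204\right) - 72558444 = 57164 - 72558444 = -72501280$)
$\left(-318205 - 192929\right) + l = \left(-318205 - 192929\right) - 72501280 = -511134 - 72501280 = -73012414$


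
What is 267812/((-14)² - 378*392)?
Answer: -66953/36995 ≈ -1.8098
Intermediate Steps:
267812/((-14)² - 378*392) = 267812/(196 - 148176) = 267812/(-147980) = 267812*(-1/147980) = -66953/36995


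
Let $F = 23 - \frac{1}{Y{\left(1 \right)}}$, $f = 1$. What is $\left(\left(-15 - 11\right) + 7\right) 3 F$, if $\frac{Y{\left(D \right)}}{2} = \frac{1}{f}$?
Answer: $- \frac{2565}{2} \approx -1282.5$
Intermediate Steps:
$Y{\left(D \right)} = 2$ ($Y{\left(D \right)} = \frac{2}{1} = 2 \cdot 1 = 2$)
$F = \frac{45}{2}$ ($F = 23 - \frac{1}{2} = \frac{45}{2} \approx 22.5$)
$\left(\left(-15 - 11\right) + 7\right) 3 F = \left(\left(-15 - 11\right) + 7\right) 3 \cdot \frac{45}{2} = \left(-26 + 7\right) 3 \cdot \frac{45}{2} = \left(-19\right) 3 \cdot \frac{45}{2} = \left(-57\right) \frac{45}{2} = - \frac{2565}{2}$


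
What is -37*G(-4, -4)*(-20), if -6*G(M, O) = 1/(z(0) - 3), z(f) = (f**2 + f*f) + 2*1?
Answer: 370/3 ≈ 123.33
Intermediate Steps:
z(f) = 2 + 2*f**2 (z(f) = (f**2 + f**2) + 2 = 2*f**2 + 2 = 2 + 2*f**2)
G(M, O) = 1/6 (G(M, O) = -1/(6*((2 + 2*0**2) - 3)) = -1/(6*((2 + 2*0) - 3)) = -1/(6*((2 + 0) - 3)) = -1/(6*(2 - 3)) = -1/6/(-1) = -1/6*(-1) = 1/6)
-37*G(-4, -4)*(-20) = -37*1/6*(-20) = -37/6*(-20) = 370/3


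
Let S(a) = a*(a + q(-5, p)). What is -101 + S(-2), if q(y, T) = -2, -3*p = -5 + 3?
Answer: -93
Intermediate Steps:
p = ⅔ (p = -(-5 + 3)/3 = -⅓*(-2) = ⅔ ≈ 0.66667)
S(a) = a*(-2 + a) (S(a) = a*(a - 2) = a*(-2 + a))
-101 + S(-2) = -101 - 2*(-2 - 2) = -101 - 2*(-4) = -101 + 8 = -93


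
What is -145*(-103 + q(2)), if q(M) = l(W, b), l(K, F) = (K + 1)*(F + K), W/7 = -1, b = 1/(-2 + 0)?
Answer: 8410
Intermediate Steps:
b = -1/2 (b = 1/(-2) = -1/2 ≈ -0.50000)
W = -7 (W = 7*(-1) = -7)
l(K, F) = (1 + K)*(F + K)
q(M) = 45 (q(M) = -1/2 - 7 + (-7)**2 - 1/2*(-7) = -1/2 - 7 + 49 + 7/2 = 45)
-145*(-103 + q(2)) = -145*(-103 + 45) = -145*(-58) = 8410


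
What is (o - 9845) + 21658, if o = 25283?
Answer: 37096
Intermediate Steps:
(o - 9845) + 21658 = (25283 - 9845) + 21658 = 15438 + 21658 = 37096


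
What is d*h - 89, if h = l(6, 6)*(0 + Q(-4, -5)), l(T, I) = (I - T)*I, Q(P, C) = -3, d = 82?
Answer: -89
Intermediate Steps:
l(T, I) = I*(I - T)
h = 0 (h = (6*(6 - 1*6))*(0 - 3) = (6*(6 - 6))*(-3) = (6*0)*(-3) = 0*(-3) = 0)
d*h - 89 = 82*0 - 89 = 0 - 89 = -89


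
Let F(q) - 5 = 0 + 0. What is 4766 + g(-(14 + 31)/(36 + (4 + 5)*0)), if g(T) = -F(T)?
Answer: 4761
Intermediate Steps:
F(q) = 5 (F(q) = 5 + (0 + 0) = 5 + 0 = 5)
g(T) = -5 (g(T) = -1*5 = -5)
4766 + g(-(14 + 31)/(36 + (4 + 5)*0)) = 4766 - 5 = 4761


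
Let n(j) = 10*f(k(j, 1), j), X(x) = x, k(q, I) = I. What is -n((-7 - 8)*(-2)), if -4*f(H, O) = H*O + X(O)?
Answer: 150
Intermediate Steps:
f(H, O) = -O/4 - H*O/4 (f(H, O) = -(H*O + O)/4 = -(O + H*O)/4 = -O/4 - H*O/4)
n(j) = -5*j (n(j) = 10*(j*(-1 - 1*1)/4) = 10*(j*(-1 - 1)/4) = 10*((¼)*j*(-2)) = 10*(-j/2) = -5*j)
-n((-7 - 8)*(-2)) = -(-5)*(-7 - 8)*(-2) = -(-5)*(-15*(-2)) = -(-5)*30 = -1*(-150) = 150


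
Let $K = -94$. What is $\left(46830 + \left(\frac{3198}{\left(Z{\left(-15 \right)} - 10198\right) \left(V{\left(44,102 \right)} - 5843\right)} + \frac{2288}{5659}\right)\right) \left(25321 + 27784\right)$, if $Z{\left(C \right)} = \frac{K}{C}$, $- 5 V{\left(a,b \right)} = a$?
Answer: $\frac{3497271104369007825795}{1406261149142} \approx 2.4869 \cdot 10^{9}$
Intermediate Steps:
$V{\left(a,b \right)} = - \frac{a}{5}$
$Z{\left(C \right)} = - \frac{94}{C}$
$\left(46830 + \left(\frac{3198}{\left(Z{\left(-15 \right)} - 10198\right) \left(V{\left(44,102 \right)} - 5843\right)} + \frac{2288}{5659}\right)\right) \left(25321 + 27784\right) = \left(46830 + \left(\frac{3198}{\left(- \frac{94}{-15} - 10198\right) \left(\left(- \frac{1}{5}\right) 44 - 5843\right)} + \frac{2288}{5659}\right)\right) \left(25321 + 27784\right) = \left(46830 + \left(\frac{3198}{\left(\left(-94\right) \left(- \frac{1}{15}\right) - 10198\right) \left(- \frac{44}{5} - 5843\right)} + 2288 \cdot \frac{1}{5659}\right)\right) 53105 = \left(46830 + \left(\frac{3198}{\left(\frac{94}{15} - 10198\right) \left(- \frac{29259}{5}\right)} + \frac{2288}{5659}\right)\right) 53105 = \left(46830 + \left(\frac{3198}{\left(- \frac{152876}{15}\right) \left(- \frac{29259}{5}\right)} + \frac{2288}{5659}\right)\right) 53105 = \left(46830 + \left(\frac{3198}{\frac{1490999628}{25}} + \frac{2288}{5659}\right)\right) 53105 = \left(46830 + \left(3198 \cdot \frac{25}{1490999628} + \frac{2288}{5659}\right)\right) 53105 = \left(46830 + \left(\frac{13325}{248499938} + \frac{2288}{5659}\right)\right) 53105 = \left(46830 + \frac{568643264319}{1406261149142}\right) 53105 = \frac{65855778257584179}{1406261149142} \cdot 53105 = \frac{3497271104369007825795}{1406261149142}$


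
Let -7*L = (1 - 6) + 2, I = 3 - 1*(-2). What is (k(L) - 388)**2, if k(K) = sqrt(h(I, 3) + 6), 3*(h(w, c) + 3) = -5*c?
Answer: (388 - I*sqrt(2))**2 ≈ 1.5054e+5 - 1097.0*I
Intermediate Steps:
I = 5 (I = 3 + 2 = 5)
L = 3/7 (L = -((1 - 6) + 2)/7 = -(-5 + 2)/7 = -1/7*(-3) = 3/7 ≈ 0.42857)
h(w, c) = -3 - 5*c/3 (h(w, c) = -3 + (-5*c)/3 = -3 - 5*c/3)
k(K) = I*sqrt(2) (k(K) = sqrt((-3 - 5/3*3) + 6) = sqrt((-3 - 5) + 6) = sqrt(-8 + 6) = sqrt(-2) = I*sqrt(2))
(k(L) - 388)**2 = (I*sqrt(2) - 388)**2 = (-388 + I*sqrt(2))**2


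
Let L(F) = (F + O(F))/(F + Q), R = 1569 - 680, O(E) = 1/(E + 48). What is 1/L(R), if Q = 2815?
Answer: 1735324/416497 ≈ 4.1665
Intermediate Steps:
O(E) = 1/(48 + E)
R = 889
L(F) = (F + 1/(48 + F))/(2815 + F) (L(F) = (F + 1/(48 + F))/(F + 2815) = (F + 1/(48 + F))/(2815 + F))
1/L(R) = 1/((1 + 889*(48 + 889))/((48 + 889)*(2815 + 889))) = 1/((1 + 889*937)/(937*3704)) = 1/((1/937)*(1/3704)*(1 + 832993)) = 1/((1/937)*(1/3704)*832994) = 1/(416497/1735324) = 1735324/416497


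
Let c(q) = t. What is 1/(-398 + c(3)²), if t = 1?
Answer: -1/397 ≈ -0.0025189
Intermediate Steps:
c(q) = 1
1/(-398 + c(3)²) = 1/(-398 + 1²) = 1/(-398 + 1) = 1/(-397) = -1/397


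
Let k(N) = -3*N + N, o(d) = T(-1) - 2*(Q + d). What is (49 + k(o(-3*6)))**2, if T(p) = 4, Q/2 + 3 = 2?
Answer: 1521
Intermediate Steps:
Q = -2 (Q = -6 + 2*2 = -6 + 4 = -2)
o(d) = 8 - 2*d (o(d) = 4 - 2*(-2 + d) = 4 - (-4 + 2*d) = 4 + (4 - 2*d) = 8 - 2*d)
k(N) = -2*N
(49 + k(o(-3*6)))**2 = (49 - 2*(8 - (-6)*6))**2 = (49 - 2*(8 - 2*(-18)))**2 = (49 - 2*(8 + 36))**2 = (49 - 2*44)**2 = (49 - 88)**2 = (-39)**2 = 1521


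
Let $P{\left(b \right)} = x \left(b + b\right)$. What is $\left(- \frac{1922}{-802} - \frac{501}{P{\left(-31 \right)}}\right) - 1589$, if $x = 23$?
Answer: $- \frac{907060227}{571826} \approx -1586.3$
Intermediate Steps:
$P{\left(b \right)} = 46 b$ ($P{\left(b \right)} = 23 \left(b + b\right) = 23 \cdot 2 b = 46 b$)
$\left(- \frac{1922}{-802} - \frac{501}{P{\left(-31 \right)}}\right) - 1589 = \left(- \frac{1922}{-802} - \frac{501}{46 \left(-31\right)}\right) - 1589 = \left(\left(-1922\right) \left(- \frac{1}{802}\right) - \frac{501}{-1426}\right) - 1589 = \left(\frac{961}{401} - - \frac{501}{1426}\right) - 1589 = \left(\frac{961}{401} + \frac{501}{1426}\right) - 1589 = \frac{1571287}{571826} - 1589 = - \frac{907060227}{571826}$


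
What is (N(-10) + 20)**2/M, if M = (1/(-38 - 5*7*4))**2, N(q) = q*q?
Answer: 456249600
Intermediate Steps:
N(q) = q**2
M = 1/31684 (M = (1/(-38 - 35*4))**2 = (1/(-38 - 140))**2 = (1/(-178))**2 = (-1/178)**2 = 1/31684 ≈ 3.1562e-5)
(N(-10) + 20)**2/M = ((-10)**2 + 20)**2/(1/31684) = (100 + 20)**2*31684 = 120**2*31684 = 14400*31684 = 456249600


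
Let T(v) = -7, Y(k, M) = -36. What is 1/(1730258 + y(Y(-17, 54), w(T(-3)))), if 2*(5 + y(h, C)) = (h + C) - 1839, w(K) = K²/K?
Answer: 1/1729312 ≈ 5.7826e-7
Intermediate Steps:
w(K) = K
y(h, C) = -1849/2 + C/2 + h/2 (y(h, C) = -5 + ((h + C) - 1839)/2 = -5 + ((C + h) - 1839)/2 = -5 + (-1839 + C + h)/2 = -5 + (-1839/2 + C/2 + h/2) = -1849/2 + C/2 + h/2)
1/(1730258 + y(Y(-17, 54), w(T(-3)))) = 1/(1730258 + (-1849/2 + (½)*(-7) + (½)*(-36))) = 1/(1730258 + (-1849/2 - 7/2 - 18)) = 1/(1730258 - 946) = 1/1729312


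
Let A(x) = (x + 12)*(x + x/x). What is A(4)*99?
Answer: 7920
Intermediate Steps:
A(x) = (1 + x)*(12 + x) (A(x) = (12 + x)*(x + 1) = (12 + x)*(1 + x) = (1 + x)*(12 + x))
A(4)*99 = (12 + 4² + 13*4)*99 = (12 + 16 + 52)*99 = 80*99 = 7920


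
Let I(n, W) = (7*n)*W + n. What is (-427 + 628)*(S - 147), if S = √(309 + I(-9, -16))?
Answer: -29547 + 402*√327 ≈ -22278.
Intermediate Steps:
I(n, W) = n + 7*W*n (I(n, W) = 7*W*n + n = n + 7*W*n)
S = 2*√327 (S = √(309 - 9*(1 + 7*(-16))) = √(309 - 9*(1 - 112)) = √(309 - 9*(-111)) = √(309 + 999) = √1308 = 2*√327 ≈ 36.166)
(-427 + 628)*(S - 147) = (-427 + 628)*(2*√327 - 147) = 201*(-147 + 2*√327) = -29547 + 402*√327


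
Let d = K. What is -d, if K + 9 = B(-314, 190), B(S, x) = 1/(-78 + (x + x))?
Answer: 2717/302 ≈ 8.9967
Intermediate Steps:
B(S, x) = 1/(-78 + 2*x)
K = -2717/302 (K = -9 + 1/(2*(-39 + 190)) = -9 + (1/2)/151 = -9 + (1/2)*(1/151) = -9 + 1/302 = -2717/302 ≈ -8.9967)
d = -2717/302 ≈ -8.9967
-d = -1*(-2717/302) = 2717/302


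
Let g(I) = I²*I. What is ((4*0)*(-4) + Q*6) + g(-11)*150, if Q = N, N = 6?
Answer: -199614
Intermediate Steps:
Q = 6
g(I) = I³
((4*0)*(-4) + Q*6) + g(-11)*150 = ((4*0)*(-4) + 6*6) + (-11)³*150 = (0*(-4) + 36) - 1331*150 = (0 + 36) - 199650 = 36 - 199650 = -199614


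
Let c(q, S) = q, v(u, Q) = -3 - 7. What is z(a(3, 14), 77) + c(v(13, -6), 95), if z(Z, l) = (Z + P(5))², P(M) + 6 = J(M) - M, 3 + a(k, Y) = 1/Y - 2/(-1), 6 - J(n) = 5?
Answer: 21449/196 ≈ 109.43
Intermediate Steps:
v(u, Q) = -10
J(n) = 1 (J(n) = 6 - 1*5 = 6 - 5 = 1)
a(k, Y) = -1 + 1/Y (a(k, Y) = -3 + (1/Y - 2/(-1)) = -3 + (1/Y - 2*(-1)) = -3 + (1/Y + 2) = -3 + (2 + 1/Y) = -1 + 1/Y)
P(M) = -5 - M (P(M) = -6 + (1 - M) = -5 - M)
z(Z, l) = (-10 + Z)² (z(Z, l) = (Z + (-5 - 1*5))² = (Z + (-5 - 5))² = (Z - 10)² = (-10 + Z)²)
z(a(3, 14), 77) + c(v(13, -6), 95) = (-10 + (1 - 1*14)/14)² - 10 = (-10 + (1 - 14)/14)² - 10 = (-10 + (1/14)*(-13))² - 10 = (-10 - 13/14)² - 10 = (-153/14)² - 10 = 23409/196 - 10 = 21449/196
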